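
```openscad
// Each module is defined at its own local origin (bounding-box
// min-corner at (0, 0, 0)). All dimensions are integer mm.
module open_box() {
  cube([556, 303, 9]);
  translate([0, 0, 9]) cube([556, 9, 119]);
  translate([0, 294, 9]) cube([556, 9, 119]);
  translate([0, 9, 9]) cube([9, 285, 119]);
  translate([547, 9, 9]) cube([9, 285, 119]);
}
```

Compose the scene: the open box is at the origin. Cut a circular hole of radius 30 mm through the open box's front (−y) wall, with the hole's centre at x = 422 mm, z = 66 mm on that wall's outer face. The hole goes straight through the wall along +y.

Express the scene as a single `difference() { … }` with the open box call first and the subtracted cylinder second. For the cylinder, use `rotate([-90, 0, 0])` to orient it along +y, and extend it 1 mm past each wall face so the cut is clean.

difference() {
  open_box();
  translate([422, -1, 66]) rotate([-90, 0, 0]) cylinder(h = 11, r = 30);
}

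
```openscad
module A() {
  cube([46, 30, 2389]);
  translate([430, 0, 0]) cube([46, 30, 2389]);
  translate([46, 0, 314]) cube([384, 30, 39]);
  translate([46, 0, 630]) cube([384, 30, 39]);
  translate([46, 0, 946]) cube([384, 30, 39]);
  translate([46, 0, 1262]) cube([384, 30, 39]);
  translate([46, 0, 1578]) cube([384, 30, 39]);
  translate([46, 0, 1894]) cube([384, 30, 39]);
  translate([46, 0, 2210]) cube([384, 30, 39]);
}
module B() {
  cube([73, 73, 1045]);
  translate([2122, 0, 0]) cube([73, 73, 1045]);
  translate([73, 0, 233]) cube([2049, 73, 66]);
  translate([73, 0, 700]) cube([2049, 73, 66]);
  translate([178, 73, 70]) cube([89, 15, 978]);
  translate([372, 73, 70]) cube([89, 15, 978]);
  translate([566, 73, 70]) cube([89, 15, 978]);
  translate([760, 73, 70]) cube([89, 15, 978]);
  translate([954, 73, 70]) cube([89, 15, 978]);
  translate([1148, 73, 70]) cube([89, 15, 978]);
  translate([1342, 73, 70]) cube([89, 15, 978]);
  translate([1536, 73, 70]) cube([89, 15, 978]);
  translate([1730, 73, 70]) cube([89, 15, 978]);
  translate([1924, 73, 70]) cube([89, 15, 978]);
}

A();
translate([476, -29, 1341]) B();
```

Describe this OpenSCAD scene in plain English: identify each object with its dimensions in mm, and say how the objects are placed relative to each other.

A is a straight ladder. Two 46×30 mm vertical rails, 2389 mm tall, stand 476 mm apart (outside-to-outside) with their front faces coplanar on the −y side. 7 rungs, each 30 mm deep and 39 mm tall, span between the inner faces of the rails, front faces flush with the rails. The lowest rung's underside is at z = 314 mm and rungs are spaced 316 mm apart (underside to underside).

B is a fence section. Two 73×73 mm posts, 1045 mm tall, stand on the floor with a clear span of 2049 mm between their inner faces. Two horizontal rails of 73×66 mm section span the gap between the posts with their undersides at z = 233 mm and z = 700 mm, flush with the posts' −y face. 10 pickets, each 89 mm wide, 15 mm thick and 978 mm tall, are fixed to the +y face of the rails with their bottoms at z = 70 mm, evenly spaced across the span with equal gaps (rounded down to the nearest mm) at the −x end and between each pair — any rounding remainder accumulates at the +x end.

The fence section is beside the ladder with their tops flush at z = 2389.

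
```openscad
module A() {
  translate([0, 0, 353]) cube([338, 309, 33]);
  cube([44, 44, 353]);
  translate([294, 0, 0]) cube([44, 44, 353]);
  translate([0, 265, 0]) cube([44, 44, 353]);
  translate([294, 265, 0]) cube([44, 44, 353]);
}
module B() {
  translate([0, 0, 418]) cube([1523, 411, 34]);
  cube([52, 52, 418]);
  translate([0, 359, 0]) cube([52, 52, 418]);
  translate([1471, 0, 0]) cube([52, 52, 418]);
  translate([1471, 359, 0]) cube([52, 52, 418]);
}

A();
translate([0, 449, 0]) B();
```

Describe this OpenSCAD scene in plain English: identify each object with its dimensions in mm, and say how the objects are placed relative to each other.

A is a four-legged stool. The seat is a 338×309×33 mm slab whose top surface is at z = 386 mm; four square legs, each 44×44 mm in cross-section, run from the floor (z = 0) to the underside of the seat, each flush with a corner of the seat.

B is a bench: a 1523×411 mm seat slab, 34 mm thick, top at z = 452 mm, on four 52×52 mm square legs flush with the seat corners and standing on z = 0.

The bench is on the floor beside the stool on its +y side.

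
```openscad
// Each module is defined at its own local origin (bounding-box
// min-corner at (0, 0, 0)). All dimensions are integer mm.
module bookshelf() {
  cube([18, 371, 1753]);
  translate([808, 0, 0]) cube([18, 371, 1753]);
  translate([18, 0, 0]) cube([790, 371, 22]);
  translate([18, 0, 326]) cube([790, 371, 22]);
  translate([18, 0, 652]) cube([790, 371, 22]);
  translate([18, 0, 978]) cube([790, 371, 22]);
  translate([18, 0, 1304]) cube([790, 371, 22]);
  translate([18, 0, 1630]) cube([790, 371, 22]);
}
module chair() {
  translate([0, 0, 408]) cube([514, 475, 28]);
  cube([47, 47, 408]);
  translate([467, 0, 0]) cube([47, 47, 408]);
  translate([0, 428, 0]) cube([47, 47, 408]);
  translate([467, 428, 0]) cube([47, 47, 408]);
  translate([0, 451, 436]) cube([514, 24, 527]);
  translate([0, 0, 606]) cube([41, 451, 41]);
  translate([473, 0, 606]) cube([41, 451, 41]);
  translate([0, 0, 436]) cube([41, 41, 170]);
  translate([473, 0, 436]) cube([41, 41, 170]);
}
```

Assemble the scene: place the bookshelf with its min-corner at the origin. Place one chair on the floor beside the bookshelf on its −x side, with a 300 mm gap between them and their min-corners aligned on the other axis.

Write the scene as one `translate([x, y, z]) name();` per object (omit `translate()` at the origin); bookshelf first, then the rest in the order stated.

bookshelf();
translate([-814, 0, 0]) chair();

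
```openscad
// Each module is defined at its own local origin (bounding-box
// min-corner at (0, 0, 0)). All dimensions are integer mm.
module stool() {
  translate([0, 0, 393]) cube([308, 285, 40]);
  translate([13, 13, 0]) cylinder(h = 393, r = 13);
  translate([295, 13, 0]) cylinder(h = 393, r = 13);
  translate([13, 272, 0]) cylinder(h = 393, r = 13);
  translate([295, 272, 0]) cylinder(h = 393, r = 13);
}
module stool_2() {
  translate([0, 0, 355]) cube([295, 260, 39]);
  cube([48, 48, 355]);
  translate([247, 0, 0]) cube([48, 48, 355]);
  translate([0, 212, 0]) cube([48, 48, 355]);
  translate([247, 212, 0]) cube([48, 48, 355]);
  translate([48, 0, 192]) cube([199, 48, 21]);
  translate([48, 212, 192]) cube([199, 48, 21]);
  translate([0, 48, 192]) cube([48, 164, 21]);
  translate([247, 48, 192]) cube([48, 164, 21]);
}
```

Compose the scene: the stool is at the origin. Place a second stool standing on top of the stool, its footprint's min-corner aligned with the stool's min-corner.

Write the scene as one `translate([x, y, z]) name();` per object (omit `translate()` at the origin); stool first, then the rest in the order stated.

stool();
translate([0, 0, 433]) stool_2();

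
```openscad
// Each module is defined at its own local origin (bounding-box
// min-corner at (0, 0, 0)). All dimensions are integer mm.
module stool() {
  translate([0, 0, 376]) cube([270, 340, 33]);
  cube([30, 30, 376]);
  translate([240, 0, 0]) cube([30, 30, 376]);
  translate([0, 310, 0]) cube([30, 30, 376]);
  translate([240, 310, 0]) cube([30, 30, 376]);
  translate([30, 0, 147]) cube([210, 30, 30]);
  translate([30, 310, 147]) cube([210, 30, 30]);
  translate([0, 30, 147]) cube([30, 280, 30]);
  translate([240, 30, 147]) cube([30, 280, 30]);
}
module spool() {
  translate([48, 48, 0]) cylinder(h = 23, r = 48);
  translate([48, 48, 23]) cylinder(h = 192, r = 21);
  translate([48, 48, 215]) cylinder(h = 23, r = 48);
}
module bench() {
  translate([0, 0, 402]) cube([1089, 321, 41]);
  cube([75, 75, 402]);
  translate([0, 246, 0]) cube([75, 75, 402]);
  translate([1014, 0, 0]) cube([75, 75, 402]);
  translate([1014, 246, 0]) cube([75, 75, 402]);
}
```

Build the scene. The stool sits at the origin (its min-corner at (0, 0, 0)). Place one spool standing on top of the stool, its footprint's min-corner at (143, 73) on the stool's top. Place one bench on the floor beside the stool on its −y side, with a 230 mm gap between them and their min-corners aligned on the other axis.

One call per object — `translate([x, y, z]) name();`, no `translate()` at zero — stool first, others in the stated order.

stool();
translate([143, 73, 409]) spool();
translate([0, -551, 0]) bench();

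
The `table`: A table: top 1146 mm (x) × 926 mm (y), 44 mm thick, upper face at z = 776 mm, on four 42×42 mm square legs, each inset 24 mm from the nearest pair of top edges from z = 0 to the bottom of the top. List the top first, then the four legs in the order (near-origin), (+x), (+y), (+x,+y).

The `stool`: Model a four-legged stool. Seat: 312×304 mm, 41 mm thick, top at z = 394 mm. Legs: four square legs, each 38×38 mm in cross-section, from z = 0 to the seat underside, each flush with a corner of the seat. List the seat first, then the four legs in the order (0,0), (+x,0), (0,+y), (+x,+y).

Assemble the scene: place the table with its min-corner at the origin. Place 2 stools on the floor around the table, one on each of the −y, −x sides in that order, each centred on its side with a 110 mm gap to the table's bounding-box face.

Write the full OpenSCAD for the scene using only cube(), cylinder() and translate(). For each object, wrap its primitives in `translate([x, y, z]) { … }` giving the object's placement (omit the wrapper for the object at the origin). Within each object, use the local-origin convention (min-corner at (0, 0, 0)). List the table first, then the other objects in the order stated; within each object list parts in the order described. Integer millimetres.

translate([0, 0, 732]) cube([1146, 926, 44]);
translate([24, 24, 0]) cube([42, 42, 732]);
translate([1080, 24, 0]) cube([42, 42, 732]);
translate([24, 860, 0]) cube([42, 42, 732]);
translate([1080, 860, 0]) cube([42, 42, 732]);
translate([417, -414, 0]) {
  translate([0, 0, 353]) cube([312, 304, 41]);
  cube([38, 38, 353]);
  translate([274, 0, 0]) cube([38, 38, 353]);
  translate([0, 266, 0]) cube([38, 38, 353]);
  translate([274, 266, 0]) cube([38, 38, 353]);
}
translate([-422, 311, 0]) {
  translate([0, 0, 353]) cube([312, 304, 41]);
  cube([38, 38, 353]);
  translate([274, 0, 0]) cube([38, 38, 353]);
  translate([0, 266, 0]) cube([38, 38, 353]);
  translate([274, 266, 0]) cube([38, 38, 353]);
}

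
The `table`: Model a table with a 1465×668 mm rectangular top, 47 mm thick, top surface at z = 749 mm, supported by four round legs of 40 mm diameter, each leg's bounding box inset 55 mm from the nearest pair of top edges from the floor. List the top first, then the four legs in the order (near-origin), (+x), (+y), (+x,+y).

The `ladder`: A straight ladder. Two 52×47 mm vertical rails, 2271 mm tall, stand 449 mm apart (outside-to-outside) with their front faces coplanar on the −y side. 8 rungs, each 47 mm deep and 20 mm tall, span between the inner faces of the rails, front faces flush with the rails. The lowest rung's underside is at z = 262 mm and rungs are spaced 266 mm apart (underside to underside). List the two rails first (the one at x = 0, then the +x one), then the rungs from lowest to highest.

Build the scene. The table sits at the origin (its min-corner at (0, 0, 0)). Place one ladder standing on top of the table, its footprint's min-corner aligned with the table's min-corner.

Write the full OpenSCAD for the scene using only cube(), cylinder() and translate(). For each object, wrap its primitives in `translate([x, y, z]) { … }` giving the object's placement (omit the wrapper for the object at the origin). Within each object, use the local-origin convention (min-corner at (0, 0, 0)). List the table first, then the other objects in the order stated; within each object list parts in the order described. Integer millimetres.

translate([0, 0, 702]) cube([1465, 668, 47]);
translate([75, 75, 0]) cylinder(h = 702, r = 20);
translate([1390, 75, 0]) cylinder(h = 702, r = 20);
translate([75, 593, 0]) cylinder(h = 702, r = 20);
translate([1390, 593, 0]) cylinder(h = 702, r = 20);
translate([0, 0, 749]) {
  cube([52, 47, 2271]);
  translate([397, 0, 0]) cube([52, 47, 2271]);
  translate([52, 0, 262]) cube([345, 47, 20]);
  translate([52, 0, 528]) cube([345, 47, 20]);
  translate([52, 0, 794]) cube([345, 47, 20]);
  translate([52, 0, 1060]) cube([345, 47, 20]);
  translate([52, 0, 1326]) cube([345, 47, 20]);
  translate([52, 0, 1592]) cube([345, 47, 20]);
  translate([52, 0, 1858]) cube([345, 47, 20]);
  translate([52, 0, 2124]) cube([345, 47, 20]);
}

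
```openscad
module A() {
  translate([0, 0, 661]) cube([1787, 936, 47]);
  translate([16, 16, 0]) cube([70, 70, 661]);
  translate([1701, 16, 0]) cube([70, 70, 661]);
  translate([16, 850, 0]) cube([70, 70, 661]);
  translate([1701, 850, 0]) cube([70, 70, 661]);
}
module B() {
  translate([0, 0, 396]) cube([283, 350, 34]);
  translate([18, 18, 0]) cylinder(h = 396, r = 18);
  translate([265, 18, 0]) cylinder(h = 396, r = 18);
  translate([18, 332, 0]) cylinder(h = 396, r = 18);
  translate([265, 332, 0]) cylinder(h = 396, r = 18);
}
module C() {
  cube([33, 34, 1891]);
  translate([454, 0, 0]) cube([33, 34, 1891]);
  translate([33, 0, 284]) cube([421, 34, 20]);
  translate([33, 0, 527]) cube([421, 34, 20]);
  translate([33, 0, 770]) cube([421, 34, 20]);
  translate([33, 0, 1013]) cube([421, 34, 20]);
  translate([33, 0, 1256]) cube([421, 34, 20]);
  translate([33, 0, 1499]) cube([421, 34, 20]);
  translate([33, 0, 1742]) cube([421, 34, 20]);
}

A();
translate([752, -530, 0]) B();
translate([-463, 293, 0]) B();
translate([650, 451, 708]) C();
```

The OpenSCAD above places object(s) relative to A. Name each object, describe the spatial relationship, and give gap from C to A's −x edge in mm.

The ladder's min-x is at 650; the table's min-x is 0; gap = 650 mm.

A is a table. B is a stool. C is a ladder. Two stools sit around the table at the −y, −x sides. The ladder is on top of the table, centred. The gap from the ladder to the table's −x edge is 650 mm.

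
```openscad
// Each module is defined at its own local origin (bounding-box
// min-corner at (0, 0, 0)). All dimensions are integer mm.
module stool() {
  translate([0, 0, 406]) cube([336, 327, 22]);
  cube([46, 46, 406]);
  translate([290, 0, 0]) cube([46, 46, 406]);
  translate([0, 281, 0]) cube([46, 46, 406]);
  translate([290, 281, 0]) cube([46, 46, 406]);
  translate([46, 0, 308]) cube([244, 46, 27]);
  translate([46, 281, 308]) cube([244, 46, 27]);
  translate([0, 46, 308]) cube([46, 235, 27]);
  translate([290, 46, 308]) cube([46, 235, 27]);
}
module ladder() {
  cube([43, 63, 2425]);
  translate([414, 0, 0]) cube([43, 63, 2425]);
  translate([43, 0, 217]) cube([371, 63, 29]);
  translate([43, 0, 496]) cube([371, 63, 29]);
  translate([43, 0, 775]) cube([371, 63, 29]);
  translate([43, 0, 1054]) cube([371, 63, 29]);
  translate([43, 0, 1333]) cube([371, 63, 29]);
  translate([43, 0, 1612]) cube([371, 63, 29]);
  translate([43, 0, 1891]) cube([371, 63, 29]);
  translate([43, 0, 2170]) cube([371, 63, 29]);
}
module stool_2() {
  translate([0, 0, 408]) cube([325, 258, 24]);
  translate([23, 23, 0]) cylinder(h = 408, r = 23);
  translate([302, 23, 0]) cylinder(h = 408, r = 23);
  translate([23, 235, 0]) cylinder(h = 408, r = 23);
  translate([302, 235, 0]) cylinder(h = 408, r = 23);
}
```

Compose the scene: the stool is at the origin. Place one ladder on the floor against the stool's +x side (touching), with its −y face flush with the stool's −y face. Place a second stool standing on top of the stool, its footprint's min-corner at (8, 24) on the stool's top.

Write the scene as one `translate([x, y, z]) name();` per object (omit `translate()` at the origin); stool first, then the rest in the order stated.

stool();
translate([336, 0, 0]) ladder();
translate([8, 24, 428]) stool_2();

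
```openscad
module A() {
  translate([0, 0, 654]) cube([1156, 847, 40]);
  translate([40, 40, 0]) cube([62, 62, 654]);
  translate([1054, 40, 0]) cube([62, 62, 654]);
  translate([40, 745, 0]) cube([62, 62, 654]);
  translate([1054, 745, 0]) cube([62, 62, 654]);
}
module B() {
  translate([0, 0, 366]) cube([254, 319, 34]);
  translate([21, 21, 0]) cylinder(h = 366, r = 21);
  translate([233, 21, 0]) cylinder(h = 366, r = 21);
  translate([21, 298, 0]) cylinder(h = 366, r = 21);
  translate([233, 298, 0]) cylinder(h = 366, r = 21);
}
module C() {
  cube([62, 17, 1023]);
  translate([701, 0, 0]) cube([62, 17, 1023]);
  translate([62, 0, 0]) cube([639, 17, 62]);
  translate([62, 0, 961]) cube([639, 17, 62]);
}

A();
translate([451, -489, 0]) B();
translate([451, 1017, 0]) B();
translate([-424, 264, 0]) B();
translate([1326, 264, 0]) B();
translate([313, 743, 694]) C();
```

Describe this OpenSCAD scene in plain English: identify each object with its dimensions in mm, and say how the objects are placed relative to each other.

A is a table: top 1156 mm (x) × 847 mm (y), 40 mm thick, upper face at z = 694 mm, on four 62×62 mm square legs, each inset 40 mm from the nearest pair of top edges, running from z = 0 to the bottom of the top.

B is a four-legged stool. The seat is a 254×319×34 mm slab whose top surface is at z = 400 mm; four round legs, each 42 mm in diameter, run from the floor (z = 0) to the underside of the seat, each leg's axis is inset half a diameter from the nearest pair of seat edges (so the leg's bounding box is flush with the corner).

C is a rectangular picture frame lying in the x–z plane (depth along y). The opening is 639 mm wide (x) by 899 mm tall (z), surrounded by a border 62 mm wide on all four sides. The frame is 17 mm deep and is made of two full-height vertical stiles with two horizontal rails fitted between them.

Four stools sit around the table at the −y, +y, −x, +x sides. The picture frame is on top of the table.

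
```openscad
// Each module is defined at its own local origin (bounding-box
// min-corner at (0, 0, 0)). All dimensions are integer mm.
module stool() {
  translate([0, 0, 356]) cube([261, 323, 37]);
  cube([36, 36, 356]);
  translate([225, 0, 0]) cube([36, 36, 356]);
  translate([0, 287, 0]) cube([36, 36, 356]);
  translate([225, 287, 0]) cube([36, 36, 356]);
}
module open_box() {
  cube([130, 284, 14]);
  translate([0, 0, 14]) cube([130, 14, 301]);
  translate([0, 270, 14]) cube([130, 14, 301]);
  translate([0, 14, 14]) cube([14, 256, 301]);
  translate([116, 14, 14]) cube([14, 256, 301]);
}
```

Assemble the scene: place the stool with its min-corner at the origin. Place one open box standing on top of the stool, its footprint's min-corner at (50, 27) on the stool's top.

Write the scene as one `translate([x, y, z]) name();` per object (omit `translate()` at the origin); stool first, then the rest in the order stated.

stool();
translate([50, 27, 393]) open_box();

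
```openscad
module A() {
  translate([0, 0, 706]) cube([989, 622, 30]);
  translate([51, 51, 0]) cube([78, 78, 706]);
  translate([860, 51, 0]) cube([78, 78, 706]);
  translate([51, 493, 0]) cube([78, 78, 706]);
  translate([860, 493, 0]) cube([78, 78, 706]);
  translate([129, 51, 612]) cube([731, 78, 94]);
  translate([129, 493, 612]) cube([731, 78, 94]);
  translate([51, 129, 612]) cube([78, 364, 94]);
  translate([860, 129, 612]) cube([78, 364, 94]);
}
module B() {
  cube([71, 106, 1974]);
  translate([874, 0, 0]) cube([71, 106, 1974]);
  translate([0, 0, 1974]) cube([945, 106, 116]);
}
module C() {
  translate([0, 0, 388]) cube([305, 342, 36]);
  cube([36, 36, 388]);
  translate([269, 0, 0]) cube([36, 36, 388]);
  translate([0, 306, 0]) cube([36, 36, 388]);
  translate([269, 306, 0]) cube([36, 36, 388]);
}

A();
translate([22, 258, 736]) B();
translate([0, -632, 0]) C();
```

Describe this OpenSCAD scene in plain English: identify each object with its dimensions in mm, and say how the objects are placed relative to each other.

A is a table: top 989 mm (x) × 622 mm (y), 30 mm thick, upper face at z = 736 mm, on four 78×78 mm square legs, each inset 51 mm from the nearest pair of top edges, running from z = 0 to the bottom of the top. Four apron rails, 78 mm thick and 94 mm tall, run between adjacent legs with their top edges flush with the underside of the top and their outer faces flush with the legs' outer faces.

B is a door frame. The clear opening is 803 mm wide and 1974 mm high. Two 71 mm wide jambs, 106 mm deep, stand either side of the opening from the floor to the top of the opening. A 116 mm thick head sits across the top of both jambs, spanning the full outside width of the frame.

C is a simple wooden stool: a rectangular seat 305 mm (x) by 342 mm (y), 36 mm thick, top face at z = 424 mm, on four square legs, each 36×36 mm in cross-section. The legs rest on z = 0, each flush with a corner of the seat.

The door frame is on top of the table, centred. The stool is on the floor beside the table on its −y side.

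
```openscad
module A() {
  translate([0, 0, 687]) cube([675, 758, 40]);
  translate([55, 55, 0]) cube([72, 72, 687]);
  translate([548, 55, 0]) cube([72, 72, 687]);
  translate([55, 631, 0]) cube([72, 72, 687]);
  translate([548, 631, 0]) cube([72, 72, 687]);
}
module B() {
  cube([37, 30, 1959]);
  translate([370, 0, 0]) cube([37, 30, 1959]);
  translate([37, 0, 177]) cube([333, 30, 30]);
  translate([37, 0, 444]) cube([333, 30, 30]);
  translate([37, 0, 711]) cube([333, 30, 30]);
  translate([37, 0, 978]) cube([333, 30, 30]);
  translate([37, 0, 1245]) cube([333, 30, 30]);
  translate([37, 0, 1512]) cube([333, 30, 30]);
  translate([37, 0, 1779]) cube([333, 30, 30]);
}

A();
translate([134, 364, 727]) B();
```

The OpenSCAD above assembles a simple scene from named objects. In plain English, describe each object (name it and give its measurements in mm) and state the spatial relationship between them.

A is a rectangular dining table. The top is 675×758×40 mm with its upper surface at z = 727 mm. It stands on four 72×72 mm square legs, each inset 55 mm from the nearest pair of top edges, running from the floor to the underside of the top.

B is a wooden ladder with two side rails of 37×30 mm section and 1959 mm height, set 407 mm apart overall. Between them run 7 rectangular rungs (30 mm deep, 30 mm thick), front faces flush with the rails' −y face. The bottom of the first rung is 177 mm above the floor and each subsequent rung is 267 mm higher than the one below.

The ladder is on top of the table, centred.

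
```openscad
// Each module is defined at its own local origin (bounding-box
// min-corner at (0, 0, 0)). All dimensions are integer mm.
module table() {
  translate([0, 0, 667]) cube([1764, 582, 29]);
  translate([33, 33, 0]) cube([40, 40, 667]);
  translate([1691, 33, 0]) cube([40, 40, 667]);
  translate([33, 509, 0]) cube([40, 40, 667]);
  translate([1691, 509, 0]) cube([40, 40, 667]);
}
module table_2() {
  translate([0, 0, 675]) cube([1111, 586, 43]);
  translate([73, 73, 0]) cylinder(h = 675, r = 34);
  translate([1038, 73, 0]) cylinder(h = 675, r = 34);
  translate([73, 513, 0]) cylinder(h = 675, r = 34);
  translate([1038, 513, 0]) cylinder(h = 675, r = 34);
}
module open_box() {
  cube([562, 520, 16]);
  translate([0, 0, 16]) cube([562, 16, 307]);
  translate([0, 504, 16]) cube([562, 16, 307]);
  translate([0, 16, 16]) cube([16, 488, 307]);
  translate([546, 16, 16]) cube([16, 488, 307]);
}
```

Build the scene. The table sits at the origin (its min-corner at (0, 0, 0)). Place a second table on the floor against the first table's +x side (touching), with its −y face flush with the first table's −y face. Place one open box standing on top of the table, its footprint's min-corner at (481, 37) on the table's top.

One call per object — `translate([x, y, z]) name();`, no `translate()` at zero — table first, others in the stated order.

table();
translate([1764, 0, 0]) table_2();
translate([481, 37, 696]) open_box();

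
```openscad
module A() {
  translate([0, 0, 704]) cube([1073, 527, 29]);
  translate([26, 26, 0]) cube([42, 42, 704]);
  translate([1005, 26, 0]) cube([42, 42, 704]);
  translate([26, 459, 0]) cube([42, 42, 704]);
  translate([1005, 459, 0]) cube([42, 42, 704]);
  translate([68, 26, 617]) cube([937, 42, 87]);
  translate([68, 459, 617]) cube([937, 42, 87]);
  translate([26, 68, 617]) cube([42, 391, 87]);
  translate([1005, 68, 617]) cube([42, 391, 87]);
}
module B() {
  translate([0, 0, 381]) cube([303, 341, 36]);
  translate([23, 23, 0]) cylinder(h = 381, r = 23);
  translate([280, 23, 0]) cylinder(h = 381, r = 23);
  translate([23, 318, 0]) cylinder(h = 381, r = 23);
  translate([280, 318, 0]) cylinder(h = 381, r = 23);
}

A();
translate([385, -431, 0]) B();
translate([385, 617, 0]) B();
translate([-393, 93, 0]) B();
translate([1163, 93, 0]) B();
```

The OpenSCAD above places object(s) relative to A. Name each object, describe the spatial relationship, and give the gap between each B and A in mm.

A is a table. B is a stool. Four stools sit around the table at the −y, +y, −x, +x sides. The gap between each stool and the table is 90 mm.

Each stool's nearest face is 90 mm from the table's bounding box.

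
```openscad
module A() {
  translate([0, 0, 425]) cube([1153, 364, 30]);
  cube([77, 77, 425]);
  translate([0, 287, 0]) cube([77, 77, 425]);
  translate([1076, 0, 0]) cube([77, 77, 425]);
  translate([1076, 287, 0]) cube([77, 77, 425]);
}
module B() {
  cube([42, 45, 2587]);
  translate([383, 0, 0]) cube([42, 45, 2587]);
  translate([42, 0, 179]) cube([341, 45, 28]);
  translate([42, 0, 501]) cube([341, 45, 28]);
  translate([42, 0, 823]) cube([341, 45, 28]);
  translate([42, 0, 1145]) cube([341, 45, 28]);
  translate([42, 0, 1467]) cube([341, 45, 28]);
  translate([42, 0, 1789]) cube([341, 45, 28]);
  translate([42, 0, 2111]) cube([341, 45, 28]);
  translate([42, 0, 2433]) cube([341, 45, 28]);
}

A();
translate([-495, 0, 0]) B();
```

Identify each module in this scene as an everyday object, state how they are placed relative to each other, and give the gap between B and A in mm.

The ladder's nearest face is 70 mm from the bench's −x face.

A is a bench. B is a ladder. The ladder is on the floor beside the bench on its −x side. The gap between the ladder and the bench is 70 mm.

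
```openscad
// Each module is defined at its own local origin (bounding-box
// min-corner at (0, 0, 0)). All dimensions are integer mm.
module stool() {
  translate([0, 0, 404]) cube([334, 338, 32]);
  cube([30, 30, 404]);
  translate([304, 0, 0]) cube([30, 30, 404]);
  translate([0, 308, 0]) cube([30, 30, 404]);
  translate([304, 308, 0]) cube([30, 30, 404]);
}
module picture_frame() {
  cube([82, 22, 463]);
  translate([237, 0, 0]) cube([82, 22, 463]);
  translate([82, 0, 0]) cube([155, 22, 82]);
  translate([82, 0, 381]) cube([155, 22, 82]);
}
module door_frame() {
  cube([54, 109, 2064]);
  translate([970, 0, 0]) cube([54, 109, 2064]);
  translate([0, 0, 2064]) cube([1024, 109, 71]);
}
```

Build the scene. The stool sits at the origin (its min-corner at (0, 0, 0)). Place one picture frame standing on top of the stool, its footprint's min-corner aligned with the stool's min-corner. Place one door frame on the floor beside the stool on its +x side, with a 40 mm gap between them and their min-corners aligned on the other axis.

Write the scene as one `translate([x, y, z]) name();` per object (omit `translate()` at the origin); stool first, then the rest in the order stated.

stool();
translate([0, 0, 436]) picture_frame();
translate([374, 0, 0]) door_frame();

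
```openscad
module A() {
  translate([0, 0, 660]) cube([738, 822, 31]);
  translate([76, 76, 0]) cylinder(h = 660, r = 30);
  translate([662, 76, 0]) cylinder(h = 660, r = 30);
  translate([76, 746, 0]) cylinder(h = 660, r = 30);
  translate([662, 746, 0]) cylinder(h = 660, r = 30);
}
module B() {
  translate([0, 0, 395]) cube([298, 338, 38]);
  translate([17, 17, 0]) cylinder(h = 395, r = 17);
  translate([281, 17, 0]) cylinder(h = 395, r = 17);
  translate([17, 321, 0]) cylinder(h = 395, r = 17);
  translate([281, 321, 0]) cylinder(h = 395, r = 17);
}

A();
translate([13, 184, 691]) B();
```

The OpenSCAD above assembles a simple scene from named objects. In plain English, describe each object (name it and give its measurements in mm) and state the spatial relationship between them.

A is a rectangular dining table. The top is 738×822×31 mm with its upper surface at z = 691 mm. It stands on four round legs of 60 mm diameter, each leg's bounding box inset 46 mm from the nearest pair of top edges, running from the floor to the underside of the top.

B is a four-legged stool. The seat is 298×338 mm, 38 mm thick, top at z = 433 mm. It stands on four round legs, each 34 mm in diameter, from z = 0 to the seat underside, each leg's axis is inset half a diameter from the nearest pair of seat edges (so the leg's bounding box is flush with the corner).

The stool is on top of the table.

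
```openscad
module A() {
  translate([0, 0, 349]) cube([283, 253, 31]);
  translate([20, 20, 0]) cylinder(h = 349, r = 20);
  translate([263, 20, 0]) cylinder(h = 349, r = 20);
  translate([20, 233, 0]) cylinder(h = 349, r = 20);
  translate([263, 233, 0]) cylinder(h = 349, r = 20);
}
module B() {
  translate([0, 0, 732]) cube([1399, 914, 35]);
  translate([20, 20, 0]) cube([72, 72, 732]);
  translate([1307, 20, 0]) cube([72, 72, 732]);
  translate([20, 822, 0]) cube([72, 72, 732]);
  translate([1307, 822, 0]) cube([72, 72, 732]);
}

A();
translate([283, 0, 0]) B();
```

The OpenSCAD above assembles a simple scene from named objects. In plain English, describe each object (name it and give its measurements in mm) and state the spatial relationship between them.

A is a simple wooden stool: a rectangular seat 283 mm (x) by 253 mm (y), 31 mm thick, top face at z = 380 mm, on four round legs, each 40 mm in diameter. The legs rest on z = 0, each leg's axis is inset half a diameter from the nearest pair of seat edges (so the leg's bounding box is flush with the corner).

B is a table with a 1399×914 mm rectangular top, 35 mm thick, top surface at z = 767 mm, supported by four 72×72 mm square legs, each inset 20 mm from the nearest pair of top edges, running from the floor.

The table is against the stool's +x side, with their −y faces flush.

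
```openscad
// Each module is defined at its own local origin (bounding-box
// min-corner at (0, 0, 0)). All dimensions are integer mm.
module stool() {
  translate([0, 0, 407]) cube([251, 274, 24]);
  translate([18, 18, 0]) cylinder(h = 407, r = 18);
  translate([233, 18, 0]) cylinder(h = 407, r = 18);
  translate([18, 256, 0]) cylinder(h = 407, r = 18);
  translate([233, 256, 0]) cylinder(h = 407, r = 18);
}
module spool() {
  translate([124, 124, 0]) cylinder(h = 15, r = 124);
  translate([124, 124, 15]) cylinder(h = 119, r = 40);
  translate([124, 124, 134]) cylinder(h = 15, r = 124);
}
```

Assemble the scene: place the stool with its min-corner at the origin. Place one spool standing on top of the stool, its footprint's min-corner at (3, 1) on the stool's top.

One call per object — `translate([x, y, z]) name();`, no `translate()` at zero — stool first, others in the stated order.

stool();
translate([3, 1, 431]) spool();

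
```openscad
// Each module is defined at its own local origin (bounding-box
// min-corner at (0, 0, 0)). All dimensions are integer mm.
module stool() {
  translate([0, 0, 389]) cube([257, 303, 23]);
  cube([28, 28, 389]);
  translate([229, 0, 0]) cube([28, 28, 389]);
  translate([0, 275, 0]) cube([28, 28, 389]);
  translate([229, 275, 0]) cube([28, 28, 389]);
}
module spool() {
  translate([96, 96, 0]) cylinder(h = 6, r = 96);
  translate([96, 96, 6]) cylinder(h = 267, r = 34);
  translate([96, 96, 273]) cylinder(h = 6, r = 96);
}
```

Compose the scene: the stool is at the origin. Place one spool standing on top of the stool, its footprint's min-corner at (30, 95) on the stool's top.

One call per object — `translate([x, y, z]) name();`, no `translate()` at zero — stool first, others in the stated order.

stool();
translate([30, 95, 412]) spool();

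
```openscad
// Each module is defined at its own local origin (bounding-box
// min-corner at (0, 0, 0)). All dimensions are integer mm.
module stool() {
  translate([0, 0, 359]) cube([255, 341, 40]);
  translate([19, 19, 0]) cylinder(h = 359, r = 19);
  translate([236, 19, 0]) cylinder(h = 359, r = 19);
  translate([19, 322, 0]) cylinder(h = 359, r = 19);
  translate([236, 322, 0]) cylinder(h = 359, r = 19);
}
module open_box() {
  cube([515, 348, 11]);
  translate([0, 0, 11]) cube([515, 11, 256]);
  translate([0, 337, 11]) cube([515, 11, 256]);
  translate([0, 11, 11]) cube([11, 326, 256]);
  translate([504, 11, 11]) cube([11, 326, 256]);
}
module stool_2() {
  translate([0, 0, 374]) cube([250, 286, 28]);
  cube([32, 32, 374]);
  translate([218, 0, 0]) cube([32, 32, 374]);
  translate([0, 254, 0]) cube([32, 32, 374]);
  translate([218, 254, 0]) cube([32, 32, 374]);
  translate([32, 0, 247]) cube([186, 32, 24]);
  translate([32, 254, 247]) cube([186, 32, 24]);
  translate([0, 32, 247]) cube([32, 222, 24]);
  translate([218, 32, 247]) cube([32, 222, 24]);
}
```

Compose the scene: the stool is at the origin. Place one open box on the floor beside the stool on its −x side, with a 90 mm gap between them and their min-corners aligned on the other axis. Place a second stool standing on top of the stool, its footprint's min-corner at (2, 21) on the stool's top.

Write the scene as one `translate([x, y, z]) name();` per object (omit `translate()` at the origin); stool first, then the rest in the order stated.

stool();
translate([-605, 0, 0]) open_box();
translate([2, 21, 399]) stool_2();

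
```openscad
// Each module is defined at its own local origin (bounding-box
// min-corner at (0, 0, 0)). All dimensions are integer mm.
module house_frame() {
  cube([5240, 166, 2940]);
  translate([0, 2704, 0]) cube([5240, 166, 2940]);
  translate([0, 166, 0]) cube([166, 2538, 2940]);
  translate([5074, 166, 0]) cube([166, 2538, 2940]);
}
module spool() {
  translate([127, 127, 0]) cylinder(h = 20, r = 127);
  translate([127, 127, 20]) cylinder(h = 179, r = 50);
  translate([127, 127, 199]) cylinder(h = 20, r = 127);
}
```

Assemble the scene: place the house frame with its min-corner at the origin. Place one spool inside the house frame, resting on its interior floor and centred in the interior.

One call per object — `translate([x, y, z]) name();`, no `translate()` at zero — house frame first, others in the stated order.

house_frame();
translate([2493, 1308, 0]) spool();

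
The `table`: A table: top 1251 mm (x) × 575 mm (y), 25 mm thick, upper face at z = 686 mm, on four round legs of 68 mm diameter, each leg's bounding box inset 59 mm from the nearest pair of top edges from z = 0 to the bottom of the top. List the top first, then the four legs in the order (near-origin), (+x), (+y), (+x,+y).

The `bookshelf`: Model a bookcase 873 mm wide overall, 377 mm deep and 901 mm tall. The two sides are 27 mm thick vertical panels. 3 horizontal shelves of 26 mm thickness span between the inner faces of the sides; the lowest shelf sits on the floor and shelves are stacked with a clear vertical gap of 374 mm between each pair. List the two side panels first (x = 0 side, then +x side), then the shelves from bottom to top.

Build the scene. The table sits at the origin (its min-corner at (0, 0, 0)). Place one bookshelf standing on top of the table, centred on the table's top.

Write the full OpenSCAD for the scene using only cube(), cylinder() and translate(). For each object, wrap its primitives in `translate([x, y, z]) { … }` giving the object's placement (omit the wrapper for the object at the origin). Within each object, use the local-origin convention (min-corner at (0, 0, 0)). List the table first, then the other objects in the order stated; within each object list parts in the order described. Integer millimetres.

translate([0, 0, 661]) cube([1251, 575, 25]);
translate([93, 93, 0]) cylinder(h = 661, r = 34);
translate([1158, 93, 0]) cylinder(h = 661, r = 34);
translate([93, 482, 0]) cylinder(h = 661, r = 34);
translate([1158, 482, 0]) cylinder(h = 661, r = 34);
translate([189, 99, 686]) {
  cube([27, 377, 901]);
  translate([846, 0, 0]) cube([27, 377, 901]);
  translate([27, 0, 0]) cube([819, 377, 26]);
  translate([27, 0, 400]) cube([819, 377, 26]);
  translate([27, 0, 800]) cube([819, 377, 26]);
}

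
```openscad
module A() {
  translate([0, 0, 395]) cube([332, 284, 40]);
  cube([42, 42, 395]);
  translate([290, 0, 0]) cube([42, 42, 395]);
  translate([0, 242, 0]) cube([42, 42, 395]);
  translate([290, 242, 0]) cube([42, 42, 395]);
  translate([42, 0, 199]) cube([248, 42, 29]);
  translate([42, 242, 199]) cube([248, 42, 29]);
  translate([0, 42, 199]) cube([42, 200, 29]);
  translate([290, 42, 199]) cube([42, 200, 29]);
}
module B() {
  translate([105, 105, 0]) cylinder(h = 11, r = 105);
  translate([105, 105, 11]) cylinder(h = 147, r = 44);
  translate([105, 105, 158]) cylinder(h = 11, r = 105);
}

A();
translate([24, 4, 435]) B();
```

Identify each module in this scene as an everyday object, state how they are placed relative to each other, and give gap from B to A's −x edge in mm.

A is a stool. B is a spool. The spool is on top of the stool. The gap from the spool to the stool's −x edge is 24 mm.

The spool's min-x is at 24; the stool's min-x is 0; gap = 24 mm.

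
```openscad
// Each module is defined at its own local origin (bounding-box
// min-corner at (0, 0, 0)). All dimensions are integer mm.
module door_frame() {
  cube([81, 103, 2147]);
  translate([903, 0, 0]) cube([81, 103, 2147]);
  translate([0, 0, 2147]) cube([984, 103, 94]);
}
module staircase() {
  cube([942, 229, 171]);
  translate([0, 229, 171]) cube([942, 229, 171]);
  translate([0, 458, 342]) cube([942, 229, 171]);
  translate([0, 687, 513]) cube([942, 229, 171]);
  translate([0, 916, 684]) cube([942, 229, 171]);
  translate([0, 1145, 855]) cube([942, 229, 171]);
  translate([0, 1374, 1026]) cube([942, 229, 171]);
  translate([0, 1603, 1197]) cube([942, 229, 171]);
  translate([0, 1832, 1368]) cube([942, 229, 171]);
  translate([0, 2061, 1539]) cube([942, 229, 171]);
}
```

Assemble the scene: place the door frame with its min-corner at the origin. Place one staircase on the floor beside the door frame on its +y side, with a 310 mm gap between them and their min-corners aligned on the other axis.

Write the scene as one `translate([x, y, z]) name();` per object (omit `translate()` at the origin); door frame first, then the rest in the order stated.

door_frame();
translate([0, 413, 0]) staircase();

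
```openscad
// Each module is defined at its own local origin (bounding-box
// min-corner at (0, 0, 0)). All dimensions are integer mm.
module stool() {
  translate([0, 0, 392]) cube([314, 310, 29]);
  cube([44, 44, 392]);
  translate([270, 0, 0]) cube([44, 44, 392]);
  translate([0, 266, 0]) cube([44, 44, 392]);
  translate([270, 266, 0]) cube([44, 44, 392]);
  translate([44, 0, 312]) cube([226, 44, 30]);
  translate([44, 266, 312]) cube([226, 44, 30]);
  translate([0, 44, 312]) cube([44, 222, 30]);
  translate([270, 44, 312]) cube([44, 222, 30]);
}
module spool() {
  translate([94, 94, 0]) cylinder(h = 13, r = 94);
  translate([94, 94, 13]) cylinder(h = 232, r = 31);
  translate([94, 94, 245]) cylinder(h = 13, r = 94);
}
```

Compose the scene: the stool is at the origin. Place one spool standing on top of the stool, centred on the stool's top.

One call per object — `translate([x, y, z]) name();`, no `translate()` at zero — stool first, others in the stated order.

stool();
translate([63, 61, 421]) spool();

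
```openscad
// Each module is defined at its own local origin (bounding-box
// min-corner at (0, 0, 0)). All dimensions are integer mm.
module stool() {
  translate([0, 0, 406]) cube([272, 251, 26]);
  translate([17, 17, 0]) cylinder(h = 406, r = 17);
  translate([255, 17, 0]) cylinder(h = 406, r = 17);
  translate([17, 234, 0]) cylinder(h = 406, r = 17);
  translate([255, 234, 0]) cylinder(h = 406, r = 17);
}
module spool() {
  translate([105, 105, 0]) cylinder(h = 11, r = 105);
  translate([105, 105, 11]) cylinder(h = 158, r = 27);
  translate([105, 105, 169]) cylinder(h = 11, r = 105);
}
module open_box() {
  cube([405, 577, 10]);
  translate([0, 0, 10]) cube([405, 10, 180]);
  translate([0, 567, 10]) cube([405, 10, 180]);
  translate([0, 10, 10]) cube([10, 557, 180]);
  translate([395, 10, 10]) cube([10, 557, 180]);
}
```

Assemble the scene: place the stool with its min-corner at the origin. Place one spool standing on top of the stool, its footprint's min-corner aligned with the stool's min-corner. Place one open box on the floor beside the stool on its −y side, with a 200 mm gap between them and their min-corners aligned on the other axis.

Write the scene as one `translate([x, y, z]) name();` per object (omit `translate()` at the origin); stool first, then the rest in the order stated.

stool();
translate([0, 0, 432]) spool();
translate([0, -777, 0]) open_box();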